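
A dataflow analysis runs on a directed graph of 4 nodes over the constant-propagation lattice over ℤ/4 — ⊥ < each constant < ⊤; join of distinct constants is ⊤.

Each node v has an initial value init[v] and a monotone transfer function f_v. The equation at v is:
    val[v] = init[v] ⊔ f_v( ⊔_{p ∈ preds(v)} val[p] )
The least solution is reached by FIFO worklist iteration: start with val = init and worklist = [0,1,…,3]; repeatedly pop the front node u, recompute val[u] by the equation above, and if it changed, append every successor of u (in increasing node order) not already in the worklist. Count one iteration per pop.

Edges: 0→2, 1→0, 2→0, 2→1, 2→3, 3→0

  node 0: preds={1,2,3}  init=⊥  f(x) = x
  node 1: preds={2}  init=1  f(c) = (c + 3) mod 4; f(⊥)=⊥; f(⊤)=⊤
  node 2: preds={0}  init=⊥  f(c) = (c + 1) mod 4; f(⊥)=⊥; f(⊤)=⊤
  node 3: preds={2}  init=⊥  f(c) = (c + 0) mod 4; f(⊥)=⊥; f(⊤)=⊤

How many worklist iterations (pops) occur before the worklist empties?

11

Iteration log — 11 steps:
  step 1. node 0  ⊔preds=1  new=1  old=⊥  +wl: 
  step 2. node 1  ⊔preds=⊥  new=1  stable
  step 3. node 2  ⊔preds=1  new=2  old=⊥  +wl: 0,1
  step 4. node 3  ⊔preds=2  new=2  old=⊥  +wl: 
  step 5. node 0  ⊔preds=⊤  new=⊤  old=1  +wl: 2
  step 6. node 1  ⊔preds=2  new=1  stable
  step 7. node 2  ⊔preds=⊤  new=⊤  old=2  +wl: 0,1,3
  step 8. node 0  ⊔preds=⊤  new=⊤  stable
  step 9. node 1  ⊔preds=⊤  new=⊤  old=1  +wl: 0
  step 10. node 3  ⊔preds=⊤  new=⊤  old=2  +wl: 
  step 11. node 0  ⊔preds=⊤  new=⊤  stable

Least fixpoint reached:
  node 0: ⊤
  node 1: ⊤
  node 2: ⊤
  node 3: ⊤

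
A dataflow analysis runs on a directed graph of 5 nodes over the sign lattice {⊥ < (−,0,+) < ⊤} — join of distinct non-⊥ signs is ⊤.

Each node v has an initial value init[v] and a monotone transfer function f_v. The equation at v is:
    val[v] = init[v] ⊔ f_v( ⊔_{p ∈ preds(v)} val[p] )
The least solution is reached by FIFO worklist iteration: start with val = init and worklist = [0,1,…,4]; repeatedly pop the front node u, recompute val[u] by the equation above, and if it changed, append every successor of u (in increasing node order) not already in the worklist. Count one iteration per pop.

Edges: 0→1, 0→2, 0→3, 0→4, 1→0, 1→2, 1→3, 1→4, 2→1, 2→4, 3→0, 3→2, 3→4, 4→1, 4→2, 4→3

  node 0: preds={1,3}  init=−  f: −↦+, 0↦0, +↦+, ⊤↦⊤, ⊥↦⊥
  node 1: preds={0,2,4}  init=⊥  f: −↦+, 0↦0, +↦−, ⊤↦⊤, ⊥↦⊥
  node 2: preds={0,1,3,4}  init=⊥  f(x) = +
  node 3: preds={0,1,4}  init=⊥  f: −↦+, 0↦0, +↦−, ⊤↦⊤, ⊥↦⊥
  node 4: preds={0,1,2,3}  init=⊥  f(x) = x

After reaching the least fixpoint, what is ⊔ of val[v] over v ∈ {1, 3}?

Worklist (11 pops):
  #1 pop 0: in=⊥ → − (no change)
  #2 pop 1: in=− → + (was ⊥); enqueue [0]
  #3 pop 2: in=⊤ → + (was ⊥); enqueue [1]
  #4 pop 3: in=⊤ → ⊤ (was ⊥); enqueue [2]
  #5 pop 4: in=⊤ → ⊤ (was ⊥); enqueue [3]
  #6 pop 0: in=⊤ → ⊤ (was −); enqueue [4]
  #7 pop 1: in=⊤ → ⊤ (was +); enqueue [0]
  #8 pop 2: in=⊤ → + (no change)
  #9 pop 3: in=⊤ → ⊤ (no change)
  #10 pop 4: in=⊤ → ⊤ (no change)
  #11 pop 0: in=⊤ → ⊤ (no change)

Fixpoint:
  val[0] = ⊤
  val[1] = ⊤
  val[2] = +
  val[3] = ⊤
  val[4] = ⊤

⊤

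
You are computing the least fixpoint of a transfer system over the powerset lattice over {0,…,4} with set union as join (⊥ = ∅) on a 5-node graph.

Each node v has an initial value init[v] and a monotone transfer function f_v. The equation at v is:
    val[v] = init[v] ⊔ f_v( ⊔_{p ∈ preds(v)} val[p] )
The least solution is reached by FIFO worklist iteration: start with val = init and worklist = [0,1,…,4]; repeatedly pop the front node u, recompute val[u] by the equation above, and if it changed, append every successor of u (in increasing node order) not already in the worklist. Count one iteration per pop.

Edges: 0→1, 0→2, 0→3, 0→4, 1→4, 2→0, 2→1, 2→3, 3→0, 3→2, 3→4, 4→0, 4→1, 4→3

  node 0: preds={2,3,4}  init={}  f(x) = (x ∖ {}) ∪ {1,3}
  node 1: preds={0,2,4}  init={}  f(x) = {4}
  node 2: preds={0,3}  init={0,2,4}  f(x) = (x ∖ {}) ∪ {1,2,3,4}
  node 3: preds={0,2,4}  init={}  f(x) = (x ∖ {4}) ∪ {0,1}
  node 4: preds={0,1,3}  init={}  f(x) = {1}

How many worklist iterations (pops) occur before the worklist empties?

Worklist (9 pops):
  #1 pop 0: in={0,2,4} → {0,1,2,3,4} (was {}); enqueue []
  #2 pop 1: in={0,1,2,3,4} → {4} (was {}); enqueue []
  #3 pop 2: in={0,1,2,3,4} → {0,1,2,3,4} (was {0,2,4}); enqueue [0,1]
  #4 pop 3: in={0,1,2,3,4} → {0,1,2,3} (was {}); enqueue [2]
  #5 pop 4: in={0,1,2,3,4} → {1} (was {}); enqueue [3]
  #6 pop 0: in={0,1,2,3,4} → {0,1,2,3,4} (no change)
  #7 pop 1: in={0,1,2,3,4} → {4} (no change)
  #8 pop 2: in={0,1,2,3,4} → {0,1,2,3,4} (no change)
  #9 pop 3: in={0,1,2,3,4} → {0,1,2,3} (no change)

Fixpoint:
  val[0] = {0,1,2,3,4}
  val[1] = {4}
  val[2] = {0,1,2,3,4}
  val[3] = {0,1,2,3}
  val[4] = {1}

9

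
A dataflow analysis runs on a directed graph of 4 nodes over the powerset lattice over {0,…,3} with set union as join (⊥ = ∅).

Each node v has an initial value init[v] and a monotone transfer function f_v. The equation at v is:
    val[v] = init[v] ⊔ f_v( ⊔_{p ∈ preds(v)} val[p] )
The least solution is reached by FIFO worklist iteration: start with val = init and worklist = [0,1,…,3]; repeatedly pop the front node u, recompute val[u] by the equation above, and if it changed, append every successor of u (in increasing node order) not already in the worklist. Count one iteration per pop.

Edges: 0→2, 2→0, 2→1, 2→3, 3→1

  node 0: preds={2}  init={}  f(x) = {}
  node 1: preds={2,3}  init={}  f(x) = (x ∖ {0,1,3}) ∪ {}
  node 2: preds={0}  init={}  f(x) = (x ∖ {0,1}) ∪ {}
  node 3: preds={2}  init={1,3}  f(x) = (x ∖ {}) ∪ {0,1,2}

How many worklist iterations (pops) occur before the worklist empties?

5

Iteration log — 5 steps:
  step 1. node 0  ⊔preds={}  new={}  stable
  step 2. node 1  ⊔preds={1,3}  new={}  stable
  step 3. node 2  ⊔preds={}  new={}  stable
  step 4. node 3  ⊔preds={}  new={0,1,2,3}  old={1,3}  +wl: 1
  step 5. node 1  ⊔preds={0,1,2,3}  new={2}  old={}  +wl: 

Least fixpoint reached:
  node 0: {}
  node 1: {2}
  node 2: {}
  node 3: {0,1,2,3}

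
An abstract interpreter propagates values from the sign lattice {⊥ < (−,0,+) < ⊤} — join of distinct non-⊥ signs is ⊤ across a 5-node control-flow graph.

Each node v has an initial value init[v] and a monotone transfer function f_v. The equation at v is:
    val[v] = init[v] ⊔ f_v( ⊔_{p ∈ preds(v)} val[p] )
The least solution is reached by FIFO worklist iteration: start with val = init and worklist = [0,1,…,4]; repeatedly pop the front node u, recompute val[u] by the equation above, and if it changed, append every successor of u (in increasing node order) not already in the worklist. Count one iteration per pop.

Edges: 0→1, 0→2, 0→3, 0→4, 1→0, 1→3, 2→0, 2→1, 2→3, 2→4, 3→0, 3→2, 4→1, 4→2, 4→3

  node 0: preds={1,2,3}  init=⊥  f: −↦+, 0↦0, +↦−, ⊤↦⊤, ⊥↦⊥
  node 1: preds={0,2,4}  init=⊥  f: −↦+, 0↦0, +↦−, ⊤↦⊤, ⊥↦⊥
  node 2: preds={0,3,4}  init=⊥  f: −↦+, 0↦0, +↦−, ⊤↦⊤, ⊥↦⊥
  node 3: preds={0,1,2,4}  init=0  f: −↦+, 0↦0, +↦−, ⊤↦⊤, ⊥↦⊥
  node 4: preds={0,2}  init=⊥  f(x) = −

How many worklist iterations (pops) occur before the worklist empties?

14

Iteration log — 14 steps:
  step 1. node 0  ⊔preds=0  new=0  old=⊥  +wl: 
  step 2. node 1  ⊔preds=0  new=0  old=⊥  +wl: 0
  step 3. node 2  ⊔preds=0  new=0  old=⊥  +wl: 1
  step 4. node 3  ⊔preds=0  new=0  stable
  step 5. node 4  ⊔preds=0  new=−  old=⊥  +wl: 2,3
  step 6. node 0  ⊔preds=0  new=0  stable
  step 7. node 1  ⊔preds=⊤  new=⊤  old=0  +wl: 0
  step 8. node 2  ⊔preds=⊤  new=⊤  old=0  +wl: 1,4
  step 9. node 3  ⊔preds=⊤  new=⊤  old=0  +wl: 2
  step 10. node 0  ⊔preds=⊤  new=⊤  old=0  +wl: 3
  step 11. node 1  ⊔preds=⊤  new=⊤  stable
  step 12. node 4  ⊔preds=⊤  new=−  stable
  step 13. node 2  ⊔preds=⊤  new=⊤  stable
  step 14. node 3  ⊔preds=⊤  new=⊤  stable

Least fixpoint reached:
  node 0: ⊤
  node 1: ⊤
  node 2: ⊤
  node 3: ⊤
  node 4: −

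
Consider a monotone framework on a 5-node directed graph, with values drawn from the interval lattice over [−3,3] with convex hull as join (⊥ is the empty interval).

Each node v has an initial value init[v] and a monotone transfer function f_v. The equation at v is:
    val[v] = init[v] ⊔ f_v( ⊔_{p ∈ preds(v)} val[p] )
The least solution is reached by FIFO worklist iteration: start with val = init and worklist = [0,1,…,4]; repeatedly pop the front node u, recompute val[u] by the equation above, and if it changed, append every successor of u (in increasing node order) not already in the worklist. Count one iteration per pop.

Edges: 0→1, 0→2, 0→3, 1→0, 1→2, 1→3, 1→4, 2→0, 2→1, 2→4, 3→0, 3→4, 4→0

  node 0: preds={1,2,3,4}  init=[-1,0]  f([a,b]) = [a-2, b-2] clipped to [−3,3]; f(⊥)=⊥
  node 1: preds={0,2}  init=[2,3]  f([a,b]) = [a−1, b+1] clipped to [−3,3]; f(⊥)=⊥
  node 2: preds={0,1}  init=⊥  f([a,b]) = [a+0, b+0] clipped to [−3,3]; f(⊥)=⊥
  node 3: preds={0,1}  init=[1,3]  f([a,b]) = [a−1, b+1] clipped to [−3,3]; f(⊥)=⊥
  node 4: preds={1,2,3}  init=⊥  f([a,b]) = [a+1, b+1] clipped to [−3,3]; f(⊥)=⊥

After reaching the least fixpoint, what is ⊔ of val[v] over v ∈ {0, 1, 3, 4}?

Iteration log — 12 steps:
  step 1. node 0  ⊔preds=[1,3]  new=[-1,1]  old=[-1,0]  +wl: 
  step 2. node 1  ⊔preds=[-1,1]  new=[-2,3]  old=[2,3]  +wl: 0
  step 3. node 2  ⊔preds=[-2,3]  new=[-2,3]  old=⊥  +wl: 1
  step 4. node 3  ⊔preds=[-2,3]  new=[-3,3]  old=[1,3]  +wl: 
  step 5. node 4  ⊔preds=[-3,3]  new=[-2,3]  old=⊥  +wl: 
  step 6. node 0  ⊔preds=[-3,3]  new=[-3,1]  old=[-1,1]  +wl: 2,3
  step 7. node 1  ⊔preds=[-3,3]  new=[-3,3]  old=[-2,3]  +wl: 0,4
  step 8. node 2  ⊔preds=[-3,3]  new=[-3,3]  old=[-2,3]  +wl: 1
  step 9. node 3  ⊔preds=[-3,3]  new=[-3,3]  stable
  step 10. node 0  ⊔preds=[-3,3]  new=[-3,1]  stable
  step 11. node 4  ⊔preds=[-3,3]  new=[-2,3]  stable
  step 12. node 1  ⊔preds=[-3,3]  new=[-3,3]  stable

Least fixpoint reached:
  node 0: [-3,1]
  node 1: [-3,3]
  node 2: [-3,3]
  node 3: [-3,3]
  node 4: [-2,3]

[-3,3]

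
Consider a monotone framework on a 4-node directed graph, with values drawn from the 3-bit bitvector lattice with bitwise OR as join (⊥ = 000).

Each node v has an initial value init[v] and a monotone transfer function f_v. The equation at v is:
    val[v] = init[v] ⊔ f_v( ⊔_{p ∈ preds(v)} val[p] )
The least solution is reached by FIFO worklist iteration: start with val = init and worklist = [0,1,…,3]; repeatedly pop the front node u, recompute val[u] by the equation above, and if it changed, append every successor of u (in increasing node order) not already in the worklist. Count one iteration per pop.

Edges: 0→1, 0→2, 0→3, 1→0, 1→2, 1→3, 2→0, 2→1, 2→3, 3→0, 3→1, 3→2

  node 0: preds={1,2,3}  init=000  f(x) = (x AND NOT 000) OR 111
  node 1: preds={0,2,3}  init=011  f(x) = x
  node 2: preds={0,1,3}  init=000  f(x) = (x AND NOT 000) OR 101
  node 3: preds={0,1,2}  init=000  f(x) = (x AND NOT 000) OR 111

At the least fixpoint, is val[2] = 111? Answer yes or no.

yes

Trace (7 dequeues):
  [1] u=0 | in 011 | out 111 | prev 000 | push {}
  [2] u=1 | in 111 | out 111 | prev 011 | push {0}
  [3] u=2 | in 111 | out 111 | prev 000 | push {1}
  [4] u=3 | in 111 | out 111 | prev 000 | push {2}
  [5] u=0 | in 111 | out 111 | ==
  [6] u=1 | in 111 | out 111 | ==
  [7] u=2 | in 111 | out 111 | ==

Converged values:
  [0] 111
  [1] 111
  [2] 111
  [3] 111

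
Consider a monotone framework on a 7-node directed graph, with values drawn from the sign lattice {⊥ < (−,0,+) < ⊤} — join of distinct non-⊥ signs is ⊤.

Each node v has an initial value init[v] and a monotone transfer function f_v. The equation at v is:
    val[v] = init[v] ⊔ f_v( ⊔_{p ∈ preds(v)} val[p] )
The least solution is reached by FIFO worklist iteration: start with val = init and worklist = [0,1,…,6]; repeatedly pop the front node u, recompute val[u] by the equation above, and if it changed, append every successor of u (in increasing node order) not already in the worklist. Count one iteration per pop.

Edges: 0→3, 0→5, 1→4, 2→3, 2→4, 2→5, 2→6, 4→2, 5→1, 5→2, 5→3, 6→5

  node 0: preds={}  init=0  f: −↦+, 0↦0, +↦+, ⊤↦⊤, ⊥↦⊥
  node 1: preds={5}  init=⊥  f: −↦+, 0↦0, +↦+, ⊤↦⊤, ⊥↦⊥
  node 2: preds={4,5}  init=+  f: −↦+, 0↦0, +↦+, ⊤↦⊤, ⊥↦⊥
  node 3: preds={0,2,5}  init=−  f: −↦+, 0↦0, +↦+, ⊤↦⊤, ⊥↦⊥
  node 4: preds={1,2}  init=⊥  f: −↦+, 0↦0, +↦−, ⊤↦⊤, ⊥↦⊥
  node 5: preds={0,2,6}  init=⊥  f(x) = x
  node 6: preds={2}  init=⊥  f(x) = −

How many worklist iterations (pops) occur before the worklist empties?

14

Iteration log — 14 steps:
  step 1. node 0  ⊔preds=⊥  new=0  stable
  step 2. node 1  ⊔preds=⊥  new=⊥  stable
  step 3. node 2  ⊔preds=⊥  new=+  stable
  step 4. node 3  ⊔preds=⊤  new=⊤  old=−  +wl: 
  step 5. node 4  ⊔preds=+  new=−  old=⊥  +wl: 2
  step 6. node 5  ⊔preds=⊤  new=⊤  old=⊥  +wl: 1,3
  step 7. node 6  ⊔preds=+  new=−  old=⊥  +wl: 5
  step 8. node 2  ⊔preds=⊤  new=⊤  old=+  +wl: 4,6
  step 9. node 1  ⊔preds=⊤  new=⊤  old=⊥  +wl: 
  step 10. node 3  ⊔preds=⊤  new=⊤  stable
  step 11. node 5  ⊔preds=⊤  new=⊤  stable
  step 12. node 4  ⊔preds=⊤  new=⊤  old=−  +wl: 2
  step 13. node 6  ⊔preds=⊤  new=−  stable
  step 14. node 2  ⊔preds=⊤  new=⊤  stable

Least fixpoint reached:
  node 0: 0
  node 1: ⊤
  node 2: ⊤
  node 3: ⊤
  node 4: ⊤
  node 5: ⊤
  node 6: −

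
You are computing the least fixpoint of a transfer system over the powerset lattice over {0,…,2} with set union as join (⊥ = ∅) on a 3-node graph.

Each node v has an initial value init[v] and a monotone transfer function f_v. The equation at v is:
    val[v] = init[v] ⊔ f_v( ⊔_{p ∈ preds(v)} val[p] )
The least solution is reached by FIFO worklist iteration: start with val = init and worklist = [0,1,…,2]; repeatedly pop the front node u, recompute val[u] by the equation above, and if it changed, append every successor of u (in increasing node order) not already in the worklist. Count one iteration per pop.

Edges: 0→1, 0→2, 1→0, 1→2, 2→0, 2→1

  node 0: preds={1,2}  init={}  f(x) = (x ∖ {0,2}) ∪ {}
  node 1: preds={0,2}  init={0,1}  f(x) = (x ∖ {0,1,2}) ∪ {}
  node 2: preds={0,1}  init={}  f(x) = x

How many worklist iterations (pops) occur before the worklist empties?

5

Iteration log — 5 steps:
  step 1. node 0  ⊔preds={0,1}  new={1}  old={}  +wl: 
  step 2. node 1  ⊔preds={1}  new={0,1}  stable
  step 3. node 2  ⊔preds={0,1}  new={0,1}  old={}  +wl: 0,1
  step 4. node 0  ⊔preds={0,1}  new={1}  stable
  step 5. node 1  ⊔preds={0,1}  new={0,1}  stable

Least fixpoint reached:
  node 0: {1}
  node 1: {0,1}
  node 2: {0,1}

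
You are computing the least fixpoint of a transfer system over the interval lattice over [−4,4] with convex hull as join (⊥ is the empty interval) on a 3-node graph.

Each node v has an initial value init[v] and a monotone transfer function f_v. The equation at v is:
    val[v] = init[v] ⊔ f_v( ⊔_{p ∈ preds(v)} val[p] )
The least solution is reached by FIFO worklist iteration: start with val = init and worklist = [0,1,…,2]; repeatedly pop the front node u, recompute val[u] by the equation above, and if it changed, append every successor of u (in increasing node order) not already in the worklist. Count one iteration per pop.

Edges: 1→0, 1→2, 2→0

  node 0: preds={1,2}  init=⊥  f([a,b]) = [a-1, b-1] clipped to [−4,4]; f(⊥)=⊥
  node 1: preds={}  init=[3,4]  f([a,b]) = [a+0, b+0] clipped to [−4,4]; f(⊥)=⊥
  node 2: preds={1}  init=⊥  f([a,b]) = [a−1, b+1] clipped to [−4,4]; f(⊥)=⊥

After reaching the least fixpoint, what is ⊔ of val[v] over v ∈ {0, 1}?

[1,4]

Worklist (4 pops):
  #1 pop 0: in=[3,4] → [2,3] (was ⊥); enqueue []
  #2 pop 1: in=⊥ → [3,4] (no change)
  #3 pop 2: in=[3,4] → [2,4] (was ⊥); enqueue [0]
  #4 pop 0: in=[2,4] → [1,3] (was [2,3]); enqueue []

Fixpoint:
  val[0] = [1,3]
  val[1] = [3,4]
  val[2] = [2,4]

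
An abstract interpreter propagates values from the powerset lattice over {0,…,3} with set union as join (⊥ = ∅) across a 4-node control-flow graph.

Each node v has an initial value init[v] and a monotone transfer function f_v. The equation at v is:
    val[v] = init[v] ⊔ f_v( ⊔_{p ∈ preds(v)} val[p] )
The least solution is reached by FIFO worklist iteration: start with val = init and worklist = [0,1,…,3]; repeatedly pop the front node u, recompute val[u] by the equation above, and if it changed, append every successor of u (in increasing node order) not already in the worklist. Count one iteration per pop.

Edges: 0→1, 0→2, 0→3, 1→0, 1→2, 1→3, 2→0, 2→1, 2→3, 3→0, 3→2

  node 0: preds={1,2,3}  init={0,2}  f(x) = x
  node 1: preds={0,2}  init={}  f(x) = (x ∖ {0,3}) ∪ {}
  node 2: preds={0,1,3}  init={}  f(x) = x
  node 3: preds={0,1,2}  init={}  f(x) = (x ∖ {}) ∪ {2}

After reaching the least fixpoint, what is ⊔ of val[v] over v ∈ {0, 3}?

{0,2}

Iteration log — 7 steps:
  step 1. node 0  ⊔preds={}  new={0,2}  stable
  step 2. node 1  ⊔preds={0,2}  new={2}  old={}  +wl: 0
  step 3. node 2  ⊔preds={0,2}  new={0,2}  old={}  +wl: 1
  step 4. node 3  ⊔preds={0,2}  new={0,2}  old={}  +wl: 2
  step 5. node 0  ⊔preds={0,2}  new={0,2}  stable
  step 6. node 1  ⊔preds={0,2}  new={2}  stable
  step 7. node 2  ⊔preds={0,2}  new={0,2}  stable

Least fixpoint reached:
  node 0: {0,2}
  node 1: {2}
  node 2: {0,2}
  node 3: {0,2}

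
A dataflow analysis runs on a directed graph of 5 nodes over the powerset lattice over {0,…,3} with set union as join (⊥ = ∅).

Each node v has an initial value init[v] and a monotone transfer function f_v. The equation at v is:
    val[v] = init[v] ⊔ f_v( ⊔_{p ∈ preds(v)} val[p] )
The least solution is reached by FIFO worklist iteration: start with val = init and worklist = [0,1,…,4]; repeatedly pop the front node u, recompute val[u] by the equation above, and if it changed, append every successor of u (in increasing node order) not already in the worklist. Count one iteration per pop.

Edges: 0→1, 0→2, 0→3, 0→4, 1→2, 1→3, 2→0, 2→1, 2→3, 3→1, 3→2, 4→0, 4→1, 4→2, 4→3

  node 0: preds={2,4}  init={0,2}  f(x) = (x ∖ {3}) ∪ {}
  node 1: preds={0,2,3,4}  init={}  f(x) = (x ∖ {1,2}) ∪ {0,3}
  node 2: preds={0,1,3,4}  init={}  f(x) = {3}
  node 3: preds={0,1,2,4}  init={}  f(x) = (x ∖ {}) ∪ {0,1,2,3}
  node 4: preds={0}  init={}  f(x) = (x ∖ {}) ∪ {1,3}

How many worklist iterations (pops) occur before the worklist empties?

Worklist (10 pops):
  #1 pop 0: in={} → {0,2} (no change)
  #2 pop 1: in={0,2} → {0,3} (was {}); enqueue []
  #3 pop 2: in={0,2,3} → {3} (was {}); enqueue [0,1]
  #4 pop 3: in={0,2,3} → {0,1,2,3} (was {}); enqueue [2]
  #5 pop 4: in={0,2} → {0,1,2,3} (was {}); enqueue [3]
  #6 pop 0: in={0,1,2,3} → {0,1,2} (was {0,2}); enqueue [4]
  #7 pop 1: in={0,1,2,3} → {0,3} (no change)
  #8 pop 2: in={0,1,2,3} → {3} (no change)
  #9 pop 3: in={0,1,2,3} → {0,1,2,3} (no change)
  #10 pop 4: in={0,1,2} → {0,1,2,3} (no change)

Fixpoint:
  val[0] = {0,1,2}
  val[1] = {0,3}
  val[2] = {3}
  val[3] = {0,1,2,3}
  val[4] = {0,1,2,3}

10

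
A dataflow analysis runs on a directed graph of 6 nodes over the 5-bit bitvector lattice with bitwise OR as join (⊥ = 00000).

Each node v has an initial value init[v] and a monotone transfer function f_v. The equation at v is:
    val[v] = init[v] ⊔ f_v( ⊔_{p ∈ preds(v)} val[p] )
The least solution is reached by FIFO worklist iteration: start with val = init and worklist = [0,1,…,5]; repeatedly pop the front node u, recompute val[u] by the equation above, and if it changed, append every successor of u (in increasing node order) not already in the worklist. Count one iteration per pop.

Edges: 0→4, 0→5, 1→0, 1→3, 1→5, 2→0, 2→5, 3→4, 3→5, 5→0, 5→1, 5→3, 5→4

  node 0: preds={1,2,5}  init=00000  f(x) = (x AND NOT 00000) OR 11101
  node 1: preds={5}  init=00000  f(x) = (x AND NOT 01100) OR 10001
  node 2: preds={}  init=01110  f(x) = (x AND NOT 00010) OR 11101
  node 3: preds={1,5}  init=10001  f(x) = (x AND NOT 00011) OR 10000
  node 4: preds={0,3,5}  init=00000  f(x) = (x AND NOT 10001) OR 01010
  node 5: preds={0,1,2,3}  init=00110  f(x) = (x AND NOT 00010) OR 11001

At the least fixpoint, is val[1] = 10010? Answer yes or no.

Iteration log — 11 steps:
  step 1. node 0  ⊔preds=01110  new=11111  old=00000  +wl: 
  step 2. node 1  ⊔preds=00110  new=10011  old=00000  +wl: 0
  step 3. node 2  ⊔preds=00000  new=11111  old=01110  +wl: 
  step 4. node 3  ⊔preds=10111  new=10101  old=10001  +wl: 
  step 5. node 4  ⊔preds=11111  new=01110  old=00000  +wl: 
  step 6. node 5  ⊔preds=11111  new=11111  old=00110  +wl: 1,3,4
  step 7. node 0  ⊔preds=11111  new=11111  stable
  step 8. node 1  ⊔preds=11111  new=10011  stable
  step 9. node 3  ⊔preds=11111  new=11101  old=10101  +wl: 5
  step 10. node 4  ⊔preds=11111  new=01110  stable
  step 11. node 5  ⊔preds=11111  new=11111  stable

Least fixpoint reached:
  node 0: 11111
  node 1: 10011
  node 2: 11111
  node 3: 11101
  node 4: 01110
  node 5: 11111

no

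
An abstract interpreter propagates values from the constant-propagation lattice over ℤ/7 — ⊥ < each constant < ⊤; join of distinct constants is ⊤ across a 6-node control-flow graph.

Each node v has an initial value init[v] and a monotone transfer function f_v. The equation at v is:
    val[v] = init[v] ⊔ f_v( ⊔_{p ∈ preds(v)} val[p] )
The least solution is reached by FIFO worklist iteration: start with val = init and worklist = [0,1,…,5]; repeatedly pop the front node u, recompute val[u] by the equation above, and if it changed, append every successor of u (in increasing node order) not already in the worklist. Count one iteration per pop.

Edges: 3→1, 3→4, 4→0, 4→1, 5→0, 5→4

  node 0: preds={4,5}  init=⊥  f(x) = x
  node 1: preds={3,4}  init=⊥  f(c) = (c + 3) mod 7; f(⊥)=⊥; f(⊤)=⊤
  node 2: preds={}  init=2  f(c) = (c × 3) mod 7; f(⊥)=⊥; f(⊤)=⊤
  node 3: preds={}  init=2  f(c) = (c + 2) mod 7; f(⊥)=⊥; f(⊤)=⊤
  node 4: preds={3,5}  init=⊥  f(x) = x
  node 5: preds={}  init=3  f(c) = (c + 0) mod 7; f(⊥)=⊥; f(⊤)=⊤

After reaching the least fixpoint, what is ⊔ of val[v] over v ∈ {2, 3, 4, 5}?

Iteration log — 8 steps:
  step 1. node 0  ⊔preds=3  new=3  old=⊥  +wl: 
  step 2. node 1  ⊔preds=2  new=5  old=⊥  +wl: 
  step 3. node 2  ⊔preds=⊥  new=2  stable
  step 4. node 3  ⊔preds=⊥  new=2  stable
  step 5. node 4  ⊔preds=⊤  new=⊤  old=⊥  +wl: 0,1
  step 6. node 5  ⊔preds=⊥  new=3  stable
  step 7. node 0  ⊔preds=⊤  new=⊤  old=3  +wl: 
  step 8. node 1  ⊔preds=⊤  new=⊤  old=5  +wl: 

Least fixpoint reached:
  node 0: ⊤
  node 1: ⊤
  node 2: 2
  node 3: 2
  node 4: ⊤
  node 5: 3

⊤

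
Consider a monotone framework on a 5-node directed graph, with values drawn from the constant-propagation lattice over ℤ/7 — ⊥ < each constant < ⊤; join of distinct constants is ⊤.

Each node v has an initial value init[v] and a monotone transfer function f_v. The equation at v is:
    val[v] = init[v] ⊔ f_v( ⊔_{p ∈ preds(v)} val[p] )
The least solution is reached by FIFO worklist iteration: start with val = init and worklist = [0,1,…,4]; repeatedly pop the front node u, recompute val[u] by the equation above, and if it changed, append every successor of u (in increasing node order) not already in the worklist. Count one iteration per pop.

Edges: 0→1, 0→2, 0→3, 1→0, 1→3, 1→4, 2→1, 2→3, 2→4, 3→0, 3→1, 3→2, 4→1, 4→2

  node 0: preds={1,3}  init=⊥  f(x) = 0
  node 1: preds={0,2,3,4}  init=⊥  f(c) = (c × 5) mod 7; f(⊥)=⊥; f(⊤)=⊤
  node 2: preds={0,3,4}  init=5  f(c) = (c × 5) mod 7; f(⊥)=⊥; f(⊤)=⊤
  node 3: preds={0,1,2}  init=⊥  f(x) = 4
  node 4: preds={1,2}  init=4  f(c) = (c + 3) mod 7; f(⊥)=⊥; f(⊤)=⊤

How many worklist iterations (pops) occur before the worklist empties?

8

Iteration log — 8 steps:
  step 1. node 0  ⊔preds=⊥  new=0  old=⊥  +wl: 
  step 2. node 1  ⊔preds=⊤  new=⊤  old=⊥  +wl: 0
  step 3. node 2  ⊔preds=⊤  new=⊤  old=5  +wl: 1
  step 4. node 3  ⊔preds=⊤  new=4  old=⊥  +wl: 2
  step 5. node 4  ⊔preds=⊤  new=⊤  old=4  +wl: 
  step 6. node 0  ⊔preds=⊤  new=0  stable
  step 7. node 1  ⊔preds=⊤  new=⊤  stable
  step 8. node 2  ⊔preds=⊤  new=⊤  stable

Least fixpoint reached:
  node 0: 0
  node 1: ⊤
  node 2: ⊤
  node 3: 4
  node 4: ⊤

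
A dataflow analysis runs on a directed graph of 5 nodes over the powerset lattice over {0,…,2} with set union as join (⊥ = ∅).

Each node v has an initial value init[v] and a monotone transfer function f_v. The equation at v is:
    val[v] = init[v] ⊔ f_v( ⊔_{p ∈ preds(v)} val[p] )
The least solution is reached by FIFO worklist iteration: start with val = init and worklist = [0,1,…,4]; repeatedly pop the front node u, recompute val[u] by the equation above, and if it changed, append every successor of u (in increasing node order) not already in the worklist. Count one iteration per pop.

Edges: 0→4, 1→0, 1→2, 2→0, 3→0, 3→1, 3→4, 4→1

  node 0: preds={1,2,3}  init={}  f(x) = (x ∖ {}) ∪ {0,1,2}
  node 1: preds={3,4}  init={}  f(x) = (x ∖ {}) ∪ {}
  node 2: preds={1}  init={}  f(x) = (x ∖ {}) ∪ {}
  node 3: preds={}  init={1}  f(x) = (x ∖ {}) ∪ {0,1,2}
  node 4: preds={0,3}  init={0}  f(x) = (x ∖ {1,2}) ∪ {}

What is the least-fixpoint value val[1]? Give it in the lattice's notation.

Trace (10 dequeues):
  [1] u=0 | in {1} | out {0,1,2} | prev {} | push {}
  [2] u=1 | in {0,1} | out {0,1} | prev {} | push {0}
  [3] u=2 | in {0,1} | out {0,1} | prev {} | push {}
  [4] u=3 | in {} | out {0,1,2} | prev {1} | push {1}
  [5] u=4 | in {0,1,2} | out {0} | ==
  [6] u=0 | in {0,1,2} | out {0,1,2} | ==
  [7] u=1 | in {0,1,2} | out {0,1,2} | prev {0,1} | push {0,2}
  [8] u=0 | in {0,1,2} | out {0,1,2} | ==
  [9] u=2 | in {0,1,2} | out {0,1,2} | prev {0,1} | push {0}
  [10] u=0 | in {0,1,2} | out {0,1,2} | ==

Converged values:
  [0] {0,1,2}
  [1] {0,1,2}
  [2] {0,1,2}
  [3] {0,1,2}
  [4] {0}

{0,1,2}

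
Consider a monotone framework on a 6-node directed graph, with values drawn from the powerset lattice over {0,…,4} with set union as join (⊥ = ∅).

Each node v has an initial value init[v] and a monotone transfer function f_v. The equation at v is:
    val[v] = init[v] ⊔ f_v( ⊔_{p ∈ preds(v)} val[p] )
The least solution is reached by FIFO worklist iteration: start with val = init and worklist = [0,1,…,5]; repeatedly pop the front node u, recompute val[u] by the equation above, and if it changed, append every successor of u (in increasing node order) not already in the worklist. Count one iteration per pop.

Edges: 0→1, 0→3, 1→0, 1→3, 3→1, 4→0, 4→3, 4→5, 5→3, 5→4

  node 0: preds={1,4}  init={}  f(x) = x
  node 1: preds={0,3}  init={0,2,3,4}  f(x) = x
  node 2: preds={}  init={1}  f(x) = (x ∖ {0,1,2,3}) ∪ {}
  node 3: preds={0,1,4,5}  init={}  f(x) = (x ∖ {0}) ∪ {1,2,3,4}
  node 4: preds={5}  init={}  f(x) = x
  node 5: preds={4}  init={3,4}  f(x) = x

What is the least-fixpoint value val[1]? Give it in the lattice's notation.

{0,1,2,3,4}

Trace (10 dequeues):
  [1] u=0 | in {0,2,3,4} | out {0,2,3,4} | prev {} | push {}
  [2] u=1 | in {0,2,3,4} | out {0,2,3,4} | ==
  [3] u=2 | in {} | out {1} | ==
  [4] u=3 | in {0,2,3,4} | out {1,2,3,4} | prev {} | push {1}
  [5] u=4 | in {3,4} | out {3,4} | prev {} | push {0,3}
  [6] u=5 | in {3,4} | out {3,4} | ==
  [7] u=1 | in {0,1,2,3,4} | out {0,1,2,3,4} | prev {0,2,3,4} | push {}
  [8] u=0 | in {0,1,2,3,4} | out {0,1,2,3,4} | prev {0,2,3,4} | push {1}
  [9] u=3 | in {0,1,2,3,4} | out {1,2,3,4} | ==
  [10] u=1 | in {0,1,2,3,4} | out {0,1,2,3,4} | ==

Converged values:
  [0] {0,1,2,3,4}
  [1] {0,1,2,3,4}
  [2] {1}
  [3] {1,2,3,4}
  [4] {3,4}
  [5] {3,4}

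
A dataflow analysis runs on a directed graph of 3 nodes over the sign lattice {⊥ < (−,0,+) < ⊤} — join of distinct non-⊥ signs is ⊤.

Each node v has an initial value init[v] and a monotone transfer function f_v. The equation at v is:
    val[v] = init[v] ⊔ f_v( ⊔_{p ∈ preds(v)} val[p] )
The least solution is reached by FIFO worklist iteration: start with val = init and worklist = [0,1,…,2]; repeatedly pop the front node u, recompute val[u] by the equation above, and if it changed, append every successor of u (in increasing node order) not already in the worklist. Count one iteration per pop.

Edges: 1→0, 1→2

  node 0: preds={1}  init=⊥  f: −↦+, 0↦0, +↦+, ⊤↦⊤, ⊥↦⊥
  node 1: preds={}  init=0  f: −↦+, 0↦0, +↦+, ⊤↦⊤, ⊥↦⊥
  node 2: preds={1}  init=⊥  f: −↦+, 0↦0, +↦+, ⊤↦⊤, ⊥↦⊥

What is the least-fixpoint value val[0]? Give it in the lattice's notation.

Iteration log — 3 steps:
  step 1. node 0  ⊔preds=0  new=0  old=⊥  +wl: 
  step 2. node 1  ⊔preds=⊥  new=0  stable
  step 3. node 2  ⊔preds=0  new=0  old=⊥  +wl: 

Least fixpoint reached:
  node 0: 0
  node 1: 0
  node 2: 0

0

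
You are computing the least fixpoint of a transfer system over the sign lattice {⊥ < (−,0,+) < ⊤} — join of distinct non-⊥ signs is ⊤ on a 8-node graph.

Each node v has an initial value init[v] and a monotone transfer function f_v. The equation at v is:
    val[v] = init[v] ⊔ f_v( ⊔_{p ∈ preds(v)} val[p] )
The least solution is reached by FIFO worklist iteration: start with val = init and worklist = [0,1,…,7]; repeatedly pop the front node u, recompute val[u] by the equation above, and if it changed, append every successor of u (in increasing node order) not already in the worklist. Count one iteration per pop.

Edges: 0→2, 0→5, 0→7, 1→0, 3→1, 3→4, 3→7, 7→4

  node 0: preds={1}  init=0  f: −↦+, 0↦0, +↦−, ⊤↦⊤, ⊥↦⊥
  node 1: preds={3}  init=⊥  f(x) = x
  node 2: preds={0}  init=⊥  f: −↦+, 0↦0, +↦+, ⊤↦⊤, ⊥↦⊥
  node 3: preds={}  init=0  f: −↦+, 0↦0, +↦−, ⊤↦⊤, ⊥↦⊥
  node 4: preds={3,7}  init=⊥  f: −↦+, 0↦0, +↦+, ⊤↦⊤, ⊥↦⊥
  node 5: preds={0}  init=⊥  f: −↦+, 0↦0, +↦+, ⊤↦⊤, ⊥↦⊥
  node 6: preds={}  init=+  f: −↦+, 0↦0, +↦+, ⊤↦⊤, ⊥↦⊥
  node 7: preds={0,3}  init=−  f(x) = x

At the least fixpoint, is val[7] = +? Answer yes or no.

no

Iteration log — 10 steps:
  step 1. node 0  ⊔preds=⊥  new=0  stable
  step 2. node 1  ⊔preds=0  new=0  old=⊥  +wl: 0
  step 3. node 2  ⊔preds=0  new=0  old=⊥  +wl: 
  step 4. node 3  ⊔preds=⊥  new=0  stable
  step 5. node 4  ⊔preds=⊤  new=⊤  old=⊥  +wl: 
  step 6. node 5  ⊔preds=0  new=0  old=⊥  +wl: 
  step 7. node 6  ⊔preds=⊥  new=+  stable
  step 8. node 7  ⊔preds=0  new=⊤  old=−  +wl: 4
  step 9. node 0  ⊔preds=0  new=0  stable
  step 10. node 4  ⊔preds=⊤  new=⊤  stable

Least fixpoint reached:
  node 0: 0
  node 1: 0
  node 2: 0
  node 3: 0
  node 4: ⊤
  node 5: 0
  node 6: +
  node 7: ⊤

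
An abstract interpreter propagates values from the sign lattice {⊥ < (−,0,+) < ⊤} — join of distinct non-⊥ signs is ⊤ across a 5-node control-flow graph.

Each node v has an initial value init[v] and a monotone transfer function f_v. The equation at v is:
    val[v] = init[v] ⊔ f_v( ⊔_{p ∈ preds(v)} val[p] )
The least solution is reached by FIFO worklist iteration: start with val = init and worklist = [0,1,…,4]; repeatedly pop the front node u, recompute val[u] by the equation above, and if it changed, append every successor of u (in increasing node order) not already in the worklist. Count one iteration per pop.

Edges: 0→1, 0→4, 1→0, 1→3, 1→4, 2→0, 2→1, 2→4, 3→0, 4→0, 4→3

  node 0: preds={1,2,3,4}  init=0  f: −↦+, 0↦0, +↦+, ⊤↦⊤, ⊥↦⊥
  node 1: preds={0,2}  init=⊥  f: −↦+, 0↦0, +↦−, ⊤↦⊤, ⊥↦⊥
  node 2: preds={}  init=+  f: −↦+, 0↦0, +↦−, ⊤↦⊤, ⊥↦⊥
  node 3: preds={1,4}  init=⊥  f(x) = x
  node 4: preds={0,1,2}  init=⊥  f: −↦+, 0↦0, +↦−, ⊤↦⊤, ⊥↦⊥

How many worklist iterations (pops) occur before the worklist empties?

7

Trace (7 dequeues):
  [1] u=0 | in + | out ⊤ | prev 0 | push {}
  [2] u=1 | in ⊤ | out ⊤ | prev ⊥ | push {0}
  [3] u=2 | in ⊥ | out + | ==
  [4] u=3 | in ⊤ | out ⊤ | prev ⊥ | push {}
  [5] u=4 | in ⊤ | out ⊤ | prev ⊥ | push {3}
  [6] u=0 | in ⊤ | out ⊤ | ==
  [7] u=3 | in ⊤ | out ⊤ | ==

Converged values:
  [0] ⊤
  [1] ⊤
  [2] +
  [3] ⊤
  [4] ⊤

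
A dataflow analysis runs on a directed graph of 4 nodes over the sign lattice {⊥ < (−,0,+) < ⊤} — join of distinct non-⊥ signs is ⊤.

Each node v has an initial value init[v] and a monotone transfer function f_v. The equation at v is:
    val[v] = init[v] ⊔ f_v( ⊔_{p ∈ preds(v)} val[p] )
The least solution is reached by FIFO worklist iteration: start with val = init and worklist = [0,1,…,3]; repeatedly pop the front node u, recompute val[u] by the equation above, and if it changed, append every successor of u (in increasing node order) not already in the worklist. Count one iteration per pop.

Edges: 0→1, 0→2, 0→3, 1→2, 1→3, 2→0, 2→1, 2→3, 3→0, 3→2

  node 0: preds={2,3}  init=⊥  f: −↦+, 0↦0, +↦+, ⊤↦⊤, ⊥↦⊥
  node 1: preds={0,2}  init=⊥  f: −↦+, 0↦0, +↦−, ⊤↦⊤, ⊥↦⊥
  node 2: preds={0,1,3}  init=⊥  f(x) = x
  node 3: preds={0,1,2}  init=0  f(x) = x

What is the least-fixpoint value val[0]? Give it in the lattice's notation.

0

Worklist (6 pops):
  #1 pop 0: in=0 → 0 (was ⊥); enqueue []
  #2 pop 1: in=0 → 0 (was ⊥); enqueue []
  #3 pop 2: in=0 → 0 (was ⊥); enqueue [0,1]
  #4 pop 3: in=0 → 0 (no change)
  #5 pop 0: in=0 → 0 (no change)
  #6 pop 1: in=0 → 0 (no change)

Fixpoint:
  val[0] = 0
  val[1] = 0
  val[2] = 0
  val[3] = 0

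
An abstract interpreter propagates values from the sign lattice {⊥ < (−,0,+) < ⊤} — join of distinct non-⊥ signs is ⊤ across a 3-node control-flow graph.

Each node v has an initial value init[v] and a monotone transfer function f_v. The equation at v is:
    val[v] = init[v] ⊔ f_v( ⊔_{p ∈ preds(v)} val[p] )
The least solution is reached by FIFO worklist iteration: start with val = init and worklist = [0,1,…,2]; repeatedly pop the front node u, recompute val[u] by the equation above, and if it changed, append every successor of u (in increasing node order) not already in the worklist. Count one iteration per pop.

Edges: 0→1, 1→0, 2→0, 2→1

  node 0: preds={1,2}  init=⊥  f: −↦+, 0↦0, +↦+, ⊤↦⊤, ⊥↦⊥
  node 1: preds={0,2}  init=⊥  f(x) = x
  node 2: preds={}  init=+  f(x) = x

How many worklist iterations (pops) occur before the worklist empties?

4

Trace (4 dequeues):
  [1] u=0 | in + | out + | prev ⊥ | push {}
  [2] u=1 | in + | out + | prev ⊥ | push {0}
  [3] u=2 | in ⊥ | out + | ==
  [4] u=0 | in + | out + | ==

Converged values:
  [0] +
  [1] +
  [2] +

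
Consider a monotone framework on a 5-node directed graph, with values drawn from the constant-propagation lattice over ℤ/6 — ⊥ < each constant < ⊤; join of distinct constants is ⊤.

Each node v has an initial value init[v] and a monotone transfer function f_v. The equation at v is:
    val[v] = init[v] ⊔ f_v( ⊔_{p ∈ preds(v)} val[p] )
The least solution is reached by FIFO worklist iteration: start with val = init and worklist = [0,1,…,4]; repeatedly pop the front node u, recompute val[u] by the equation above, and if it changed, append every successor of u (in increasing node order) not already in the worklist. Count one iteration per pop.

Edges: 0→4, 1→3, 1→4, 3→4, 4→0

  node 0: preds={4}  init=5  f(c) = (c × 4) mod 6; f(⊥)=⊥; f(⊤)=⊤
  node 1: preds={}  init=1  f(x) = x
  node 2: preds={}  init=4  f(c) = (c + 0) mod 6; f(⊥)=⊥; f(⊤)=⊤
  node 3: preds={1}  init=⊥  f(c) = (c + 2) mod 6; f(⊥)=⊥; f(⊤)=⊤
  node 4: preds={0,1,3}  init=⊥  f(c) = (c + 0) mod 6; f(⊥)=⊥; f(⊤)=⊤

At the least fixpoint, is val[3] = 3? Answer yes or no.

Worklist (7 pops):
  #1 pop 0: in=⊥ → 5 (no change)
  #2 pop 1: in=⊥ → 1 (no change)
  #3 pop 2: in=⊥ → 4 (no change)
  #4 pop 3: in=1 → 3 (was ⊥); enqueue []
  #5 pop 4: in=⊤ → ⊤ (was ⊥); enqueue [0]
  #6 pop 0: in=⊤ → ⊤ (was 5); enqueue [4]
  #7 pop 4: in=⊤ → ⊤ (no change)

Fixpoint:
  val[0] = ⊤
  val[1] = 1
  val[2] = 4
  val[3] = 3
  val[4] = ⊤

yes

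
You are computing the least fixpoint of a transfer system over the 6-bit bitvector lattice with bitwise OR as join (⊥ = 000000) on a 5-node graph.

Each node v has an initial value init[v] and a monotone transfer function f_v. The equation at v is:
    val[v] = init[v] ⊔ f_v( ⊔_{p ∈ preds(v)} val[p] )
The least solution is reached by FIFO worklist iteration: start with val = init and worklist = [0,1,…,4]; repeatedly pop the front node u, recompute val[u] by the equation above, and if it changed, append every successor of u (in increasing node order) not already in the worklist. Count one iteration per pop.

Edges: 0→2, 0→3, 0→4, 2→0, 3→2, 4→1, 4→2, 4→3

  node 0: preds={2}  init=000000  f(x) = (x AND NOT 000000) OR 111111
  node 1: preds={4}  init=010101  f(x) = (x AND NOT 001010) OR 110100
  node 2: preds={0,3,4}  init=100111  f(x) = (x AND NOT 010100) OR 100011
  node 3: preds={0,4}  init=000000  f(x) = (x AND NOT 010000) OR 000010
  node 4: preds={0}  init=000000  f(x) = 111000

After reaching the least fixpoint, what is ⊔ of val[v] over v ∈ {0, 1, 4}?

111111

Iteration log — 9 steps:
  step 1. node 0  ⊔preds=100111  new=111111  old=000000  +wl: 
  step 2. node 1  ⊔preds=000000  new=110101  old=010101  +wl: 
  step 3. node 2  ⊔preds=111111  new=101111  old=100111  +wl: 0
  step 4. node 3  ⊔preds=111111  new=101111  old=000000  +wl: 2
  step 5. node 4  ⊔preds=111111  new=111000  old=000000  +wl: 1,3
  step 6. node 0  ⊔preds=101111  new=111111  stable
  step 7. node 2  ⊔preds=111111  new=101111  stable
  step 8. node 1  ⊔preds=111000  new=110101  stable
  step 9. node 3  ⊔preds=111111  new=101111  stable

Least fixpoint reached:
  node 0: 111111
  node 1: 110101
  node 2: 101111
  node 3: 101111
  node 4: 111000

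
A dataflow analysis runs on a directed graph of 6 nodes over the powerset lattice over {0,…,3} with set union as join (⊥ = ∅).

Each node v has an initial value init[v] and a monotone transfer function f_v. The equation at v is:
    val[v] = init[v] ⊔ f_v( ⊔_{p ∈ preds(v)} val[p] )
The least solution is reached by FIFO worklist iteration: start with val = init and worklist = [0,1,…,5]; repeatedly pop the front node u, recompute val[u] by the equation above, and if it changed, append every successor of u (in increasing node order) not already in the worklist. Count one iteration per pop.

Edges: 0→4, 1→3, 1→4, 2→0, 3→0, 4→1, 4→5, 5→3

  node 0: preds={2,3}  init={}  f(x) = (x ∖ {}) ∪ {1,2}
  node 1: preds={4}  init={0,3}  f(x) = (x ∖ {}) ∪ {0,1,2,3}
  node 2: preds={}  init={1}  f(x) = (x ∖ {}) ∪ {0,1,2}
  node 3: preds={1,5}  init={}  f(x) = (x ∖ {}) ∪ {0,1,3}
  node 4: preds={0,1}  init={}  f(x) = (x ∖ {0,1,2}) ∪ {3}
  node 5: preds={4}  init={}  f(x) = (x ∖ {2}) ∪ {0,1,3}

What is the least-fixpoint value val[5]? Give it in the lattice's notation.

{0,1,3}

Iteration log — 10 steps:
  step 1. node 0  ⊔preds={1}  new={1,2}  old={}  +wl: 
  step 2. node 1  ⊔preds={}  new={0,1,2,3}  old={0,3}  +wl: 
  step 3. node 2  ⊔preds={}  new={0,1,2}  old={1}  +wl: 0
  step 4. node 3  ⊔preds={0,1,2,3}  new={0,1,2,3}  old={}  +wl: 
  step 5. node 4  ⊔preds={0,1,2,3}  new={3}  old={}  +wl: 1
  step 6. node 5  ⊔preds={3}  new={0,1,3}  old={}  +wl: 3
  step 7. node 0  ⊔preds={0,1,2,3}  new={0,1,2,3}  old={1,2}  +wl: 4
  step 8. node 1  ⊔preds={3}  new={0,1,2,3}  stable
  step 9. node 3  ⊔preds={0,1,2,3}  new={0,1,2,3}  stable
  step 10. node 4  ⊔preds={0,1,2,3}  new={3}  stable

Least fixpoint reached:
  node 0: {0,1,2,3}
  node 1: {0,1,2,3}
  node 2: {0,1,2}
  node 3: {0,1,2,3}
  node 4: {3}
  node 5: {0,1,3}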